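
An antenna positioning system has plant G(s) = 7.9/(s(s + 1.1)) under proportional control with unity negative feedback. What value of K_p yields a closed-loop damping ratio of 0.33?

Closed-loop characteristic equation: s² + 1.1s + K_p·7.9 = 0.
So ω_n = √(7.9K_p) and 2ζω_n = 1.1, giving ζ = 1.1/(2√(7.9K_p)).
Setting ζ = 0.33: √(7.9K_p) = 1.1/(2·0.33) = 1.667, so K_p = 2.778/7.9 = 0.352.

K_p = 0.352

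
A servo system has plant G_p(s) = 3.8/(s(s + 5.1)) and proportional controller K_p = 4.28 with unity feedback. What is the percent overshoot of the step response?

7.7%

Closed-loop characteristic equation: s² + 5.1s + 16.26 = 0, so ω_n = 4.033 rad/s and ζ = 5.1/(2·4.033) = 0.6323.
%OS = 100·exp(−πζ/√(1−ζ²)) = 100·exp(−π·0.6323/√0.6002) = 7.7%.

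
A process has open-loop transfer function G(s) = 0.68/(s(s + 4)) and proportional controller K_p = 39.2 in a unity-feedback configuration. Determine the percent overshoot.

26.7%

Closed-loop characteristic equation: s² + 4s + 26.66 = 0, so ω_n = 5.163 rad/s and ζ = 4/(2·5.163) = 0.3874.
%OS = 100·exp(−πζ/√(1−ζ²)) = 100·exp(−π·0.3874/√0.8499) = 26.7%.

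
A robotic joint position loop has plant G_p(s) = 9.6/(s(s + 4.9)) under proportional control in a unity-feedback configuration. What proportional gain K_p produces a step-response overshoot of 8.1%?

From %OS = 100·exp(−πζ/√(1−ζ²)) = 8.1%, ζ = −ln(0.081)/√(π²+ln²(0.081)) = 0.6247.
Characteristic equation s² + 4.9s + 9.6K_p = 0 gives ζ = 4.9/(2√(9.6K_p)).
Setting ζ = 0.6247: √(9.6K_p) = 4.9/(2·0.6247) = 3.922, so K_p = 15.38/9.6 = 1.6.

K_p = 1.6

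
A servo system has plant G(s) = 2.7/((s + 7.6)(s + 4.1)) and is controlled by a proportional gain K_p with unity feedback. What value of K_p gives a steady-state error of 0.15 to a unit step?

K_p = 65.4

For a type-0 loop with proportional control, e_ss = 1/(1 + K_p·G(0)).
G(0) = 0.08665. Require 1/(1 + K_p·0.08665) = 0.15, so 1 + 0.08665·K_p = 6.667.
K_p = (6.667 − 1)/0.08665 = 65.4.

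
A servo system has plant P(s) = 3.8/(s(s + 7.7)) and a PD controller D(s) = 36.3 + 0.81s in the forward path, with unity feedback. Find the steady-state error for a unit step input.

0

The open loop D(s)P(s) has a pole at the origin (type 1), so the static position error constant is infinite and e_ss = 1/(1+∞) = 0.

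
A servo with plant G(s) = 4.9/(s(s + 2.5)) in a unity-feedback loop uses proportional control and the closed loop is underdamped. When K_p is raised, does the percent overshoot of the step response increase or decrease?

Characteristic equation s² + 2.5s + K_p·4.9 = 0: raising K_p raises ω_n while 2ζω_n = 2.5 is fixed, so ζ falls and overshoot grows.

increase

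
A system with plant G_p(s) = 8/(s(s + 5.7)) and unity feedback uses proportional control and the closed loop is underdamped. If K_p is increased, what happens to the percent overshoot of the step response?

Characteristic equation s² + 5.7s + K_p·8 = 0: raising K_p raises ω_n while 2ζω_n = 5.7 is fixed, so ζ falls and overshoot grows.

increase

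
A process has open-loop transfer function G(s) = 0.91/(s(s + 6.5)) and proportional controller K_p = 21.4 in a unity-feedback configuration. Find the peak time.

T_p = 1.05 s

Closed-loop characteristic equation: s² + 6.5s + 19.47 = 0, so ω_n = 4.413 rad/s and ζ = 6.5/(2·4.413) = 0.7365.
Damped frequency ω_d = ω_n√(1−ζ²) = 2.985 rad/s, so peak time T_p = π/ω_d = 1.05 s.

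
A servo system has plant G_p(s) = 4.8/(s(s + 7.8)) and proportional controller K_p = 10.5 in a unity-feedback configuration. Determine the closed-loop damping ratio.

ζ = 0.549

The closed-loop denominator is s(s+7.8) + 10.5·4.8 = s² + 7.8s + 50.4.
So ω_n² = 50.4 ⇒ ω_n = 7.099 rad/s, and ζ = 7.8/(2ω_n) = 0.549.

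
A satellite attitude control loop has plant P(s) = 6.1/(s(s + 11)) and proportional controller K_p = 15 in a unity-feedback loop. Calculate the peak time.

T_p = 0.401 s

From 1 + K_pP(s) = 0: s² + 11s + 91.5 = 0 ⇒ ω_n = 9.566, ζ = 0.575.
Damped frequency ω_d = ω_n√(1−ζ²) = 7.826 rad/s, so peak time T_p = π/ω_d = 0.401 s.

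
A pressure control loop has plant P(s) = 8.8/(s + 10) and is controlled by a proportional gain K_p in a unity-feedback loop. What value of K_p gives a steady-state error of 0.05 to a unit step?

Steady-state error for a unit step on this type-0 loop is 1/(1 + K_p·P(0)).
P(0) = 0.88. Require 1/(1 + K_p·0.88) = 0.05, so 1 + 0.88·K_p = 20.
K_p = (20 − 1)/0.88 = 21.6.

K_p = 21.6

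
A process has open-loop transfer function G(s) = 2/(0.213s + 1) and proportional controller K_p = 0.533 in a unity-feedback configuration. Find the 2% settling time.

Closed loop: T(s) = K_p·G/(1+K_p·G) = 1.066/(0.213s + 1 + 1.066), with pole at s = −(1 + 1.066)/0.213 = −9.7.
τ = 1/9.7 = 0.1031 s, so 2% settling time ≈ 4τ = 0.412 s.

T_s ≈ 0.412 s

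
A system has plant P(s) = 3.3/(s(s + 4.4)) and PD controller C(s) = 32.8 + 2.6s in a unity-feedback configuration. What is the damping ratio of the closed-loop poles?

Forward path: (32.8 + 2.6s)·3.3/(s(s+4.4)). The closed-loop characteristic equation is s² + (4.4 + 3.3·2.6)s + 3.3·32.8 = 0.
That is s² + 12.98s + 108.2 = 0, so ω_n = 10.4 rad/s and ζ = 12.98/(2·10.4) = 0.6238.

ζ = 0.624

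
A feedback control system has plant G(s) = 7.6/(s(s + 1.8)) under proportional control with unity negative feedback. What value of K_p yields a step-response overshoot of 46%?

K_p = 1.85

From %OS = 100·exp(−πζ/√(1−ζ²)) = 46%, ζ = −ln(0.46)/√(π²+ln²(0.46)) = 0.24.
Characteristic equation s² + 1.8s + 7.6K_p = 0 gives ζ = 1.8/(2√(7.6K_p)).
Setting ζ = 0.24: √(7.6K_p) = 1.8/(2·0.24) = 3.751, so K_p = 14.07/7.6 = 1.85.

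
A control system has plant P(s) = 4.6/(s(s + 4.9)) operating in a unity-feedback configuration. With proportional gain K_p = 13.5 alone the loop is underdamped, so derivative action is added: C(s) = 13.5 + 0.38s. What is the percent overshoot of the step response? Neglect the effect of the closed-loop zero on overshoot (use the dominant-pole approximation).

23.2%

Forward path: (13.5 + 0.38s)·4.6/(s(s+4.9)). The closed-loop characteristic equation is s² + (4.9 + 4.6·0.38)s + 4.6·13.5 = 0.
That is s² + 6.648s + 62.1 = 0, so ω_n = 7.88 rad/s and ζ = 6.648/(2·7.88) = 0.4218.
%OS = 100·exp(−πζ/√(1−ζ²)) = 23.2%.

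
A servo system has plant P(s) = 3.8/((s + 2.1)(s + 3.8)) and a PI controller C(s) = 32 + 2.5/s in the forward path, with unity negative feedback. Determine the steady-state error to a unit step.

0

The open loop C(s)P(s) has a pole at the origin (type 1), so the static position error constant is infinite and e_ss = 1/(1+∞) = 0.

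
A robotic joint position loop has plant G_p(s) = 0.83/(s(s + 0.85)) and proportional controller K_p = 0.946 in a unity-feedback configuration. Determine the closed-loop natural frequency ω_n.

ω_n = 0.886 rad/s

The closed-loop denominator is s(s+0.85) + 0.946·0.83 = s² + 0.85s + 0.7852.
Matching s² + 2ζω_n s + ω_n²: ω_n = √0.7852 = 0.8861 rad/s and 2ζω_n = 0.85, so ζ = 0.85/(2·0.8861) = 0.48.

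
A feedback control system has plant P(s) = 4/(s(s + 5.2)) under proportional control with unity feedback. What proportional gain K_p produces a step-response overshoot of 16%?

K_p = 6.66

From %OS = 100·exp(−πζ/√(1−ζ²)) = 16%, ζ = −ln(0.16)/√(π²+ln²(0.16)) = 0.5039.
Characteristic equation s² + 5.2s + 4K_p = 0 gives ζ = 5.2/(2√(4K_p)).
Setting ζ = 0.5039: √(4K_p) = 5.2/(2·0.5039) = 5.16, so K_p = 26.63/4 = 6.66.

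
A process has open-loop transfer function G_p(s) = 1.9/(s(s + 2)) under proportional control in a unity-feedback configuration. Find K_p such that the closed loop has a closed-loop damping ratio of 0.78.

Closed-loop characteristic equation: s² + 2s + K_p·1.9 = 0.
So ω_n = √(1.9K_p) and 2ζω_n = 2, giving ζ = 2/(2√(1.9K_p)).
Setting ζ = 0.78: √(1.9K_p) = 2/(2·0.78) = 1.282, so K_p = 1.644/1.9 = 0.865.

K_p = 0.865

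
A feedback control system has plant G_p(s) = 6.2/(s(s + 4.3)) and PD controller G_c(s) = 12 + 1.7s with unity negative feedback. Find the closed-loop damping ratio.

ζ = 0.86

Forward path: (12 + 1.7s)·6.2/(s(s+4.3)). The closed-loop characteristic equation is s² + (4.3 + 6.2·1.7)s + 6.2·12 = 0.
That is s² + 14.84s + 74.4 = 0, so ω_n = 8.626 rad/s and ζ = 14.84/(2·8.626) = 0.8602.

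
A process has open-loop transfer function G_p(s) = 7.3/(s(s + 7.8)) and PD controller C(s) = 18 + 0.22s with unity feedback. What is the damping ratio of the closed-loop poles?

ζ = 0.41

Forward path: (18 + 0.22s)·7.3/(s(s+7.8)). The closed-loop characteristic equation is s² + (7.8 + 7.3·0.22)s + 7.3·18 = 0.
That is s² + 9.406s + 131.4 = 0, so ω_n = 11.46 rad/s and ζ = 9.406/(2·11.46) = 0.4103.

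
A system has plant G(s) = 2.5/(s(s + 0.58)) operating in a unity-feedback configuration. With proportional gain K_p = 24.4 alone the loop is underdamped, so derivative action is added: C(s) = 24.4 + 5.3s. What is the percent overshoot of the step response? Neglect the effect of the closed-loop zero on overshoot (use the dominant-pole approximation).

0.252%

Forward path: (24.4 + 5.3s)·2.5/(s(s+0.58)). The closed-loop characteristic equation is s² + (0.58 + 2.5·5.3)s + 2.5·24.4 = 0.
That is s² + 13.83s + 61 = 0, so ω_n = 7.81 rad/s and ζ = 13.83/(2·7.81) = 0.8854.
%OS = 100·exp(−πζ/√(1−ζ²)) = 0.252%.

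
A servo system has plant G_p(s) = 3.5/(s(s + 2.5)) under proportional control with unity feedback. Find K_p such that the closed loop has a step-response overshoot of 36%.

K_p = 4.67

From %OS = 100·exp(−πζ/√(1−ζ²)) = 36%, ζ = −ln(0.36)/√(π²+ln²(0.36)) = 0.3093.
Characteristic equation s² + 2.5s + 3.5K_p = 0 gives ζ = 2.5/(2√(3.5K_p)).
Setting ζ = 0.3093: √(3.5K_p) = 2.5/(2·0.3093) = 4.042, so K_p = 16.34/3.5 = 4.67.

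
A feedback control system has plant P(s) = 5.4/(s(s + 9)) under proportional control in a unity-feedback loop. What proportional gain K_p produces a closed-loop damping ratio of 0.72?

K_p = 7.23

Closed-loop characteristic equation: s² + 9s + K_p·5.4 = 0.
So ω_n = √(5.4K_p) and 2ζω_n = 9, giving ζ = 9/(2√(5.4K_p)).
Setting ζ = 0.72: √(5.4K_p) = 9/(2·0.72) = 6.25, so K_p = 39.06/5.4 = 7.23.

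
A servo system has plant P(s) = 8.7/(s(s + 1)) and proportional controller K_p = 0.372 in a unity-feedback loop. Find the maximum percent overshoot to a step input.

From 1 + K_pP(s) = 0: s² + 1s + 3.236 = 0 ⇒ ω_n = 1.799, ζ = 0.2779.
%OS = 100·exp(−πζ/√(1−ζ²)) = 100·exp(−π·0.2779/√0.9228) = 40.3%.

40.3%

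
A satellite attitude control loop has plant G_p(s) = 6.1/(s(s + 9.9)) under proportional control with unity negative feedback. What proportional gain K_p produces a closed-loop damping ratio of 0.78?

K_p = 6.6

Closed-loop characteristic equation: s² + 9.9s + K_p·6.1 = 0.
So ω_n = √(6.1K_p) and 2ζω_n = 9.9, giving ζ = 9.9/(2√(6.1K_p)).
Setting ζ = 0.78: √(6.1K_p) = 9.9/(2·0.78) = 6.346, so K_p = 40.27/6.1 = 6.6.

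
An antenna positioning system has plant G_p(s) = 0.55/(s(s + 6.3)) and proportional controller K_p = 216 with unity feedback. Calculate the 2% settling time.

T_s ≈ 1.27 s

Closed-loop characteristic equation: s² + 6.3s + 118.8 = 0, so ω_n = 10.9 rad/s and ζ = 6.3/(2·10.9) = 0.289.
2% settling time T_s ≈ 4/(ζω_n) = 4/3.15 = 1.27 s.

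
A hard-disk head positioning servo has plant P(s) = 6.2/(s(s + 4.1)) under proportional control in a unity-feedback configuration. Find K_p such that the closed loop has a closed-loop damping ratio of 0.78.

K_p = 1.11

Closed-loop characteristic equation: s² + 4.1s + K_p·6.2 = 0.
So ω_n = √(6.2K_p) and 2ζω_n = 4.1, giving ζ = 4.1/(2√(6.2K_p)).
Setting ζ = 0.78: √(6.2K_p) = 4.1/(2·0.78) = 2.628, so K_p = 6.907/6.2 = 1.11.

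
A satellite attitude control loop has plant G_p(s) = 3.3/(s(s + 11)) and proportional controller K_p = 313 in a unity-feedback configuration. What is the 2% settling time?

The closed-loop denominator s² + 11s + 1033 gives ω_n = √1033 = 32.14 and ζ = 11/(2ω_n) = 0.1711.
2% settling time T_s ≈ 4/(ζω_n) = 4/5.5 = 0.727 s.

T_s ≈ 0.727 s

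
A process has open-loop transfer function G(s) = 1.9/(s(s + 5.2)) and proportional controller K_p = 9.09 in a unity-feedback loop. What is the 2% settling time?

From 1 + K_pG(s) = 0: s² + 5.2s + 17.27 = 0 ⇒ ω_n = 4.156, ζ = 0.6256.
2% settling time T_s ≈ 4/(ζω_n) = 4/2.6 = 1.54 s.

T_s ≈ 1.54 s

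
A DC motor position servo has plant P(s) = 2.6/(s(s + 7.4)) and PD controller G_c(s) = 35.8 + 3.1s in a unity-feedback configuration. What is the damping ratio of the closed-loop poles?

Forward path: (35.8 + 3.1s)·2.6/(s(s+7.4)). The closed-loop characteristic equation is s² + (7.4 + 2.6·3.1)s + 2.6·35.8 = 0.
That is s² + 15.46s + 93.08 = 0, so ω_n = 9.648 rad/s and ζ = 15.46/(2·9.648) = 0.8012.

ζ = 0.801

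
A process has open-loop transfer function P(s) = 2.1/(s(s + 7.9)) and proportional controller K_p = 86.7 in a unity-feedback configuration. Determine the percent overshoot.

From 1 + K_pP(s) = 0: s² + 7.9s + 182.1 = 0 ⇒ ω_n = 13.49, ζ = 0.2927.
%OS = 100·exp(−πζ/√(1−ζ²)) = 100·exp(−π·0.2927/√0.9143) = 38.2%.

38.2%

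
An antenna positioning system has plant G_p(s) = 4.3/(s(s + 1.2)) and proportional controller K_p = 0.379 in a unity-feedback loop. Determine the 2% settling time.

T_s ≈ 6.67 s

Closed-loop characteristic equation: s² + 1.2s + 1.63 = 0, so ω_n = 1.277 rad/s and ζ = 1.2/(2·1.277) = 0.47.
2% settling time T_s ≈ 4/(ζω_n) = 4/0.6 = 6.67 s.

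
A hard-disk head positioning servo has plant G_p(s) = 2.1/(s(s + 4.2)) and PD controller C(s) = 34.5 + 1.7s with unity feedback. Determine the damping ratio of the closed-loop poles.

Forward path: (34.5 + 1.7s)·2.1/(s(s+4.2)). The closed-loop characteristic equation is s² + (4.2 + 2.1·1.7)s + 2.1·34.5 = 0.
That is s² + 7.77s + 72.45 = 0, so ω_n = 8.512 rad/s and ζ = 7.77/(2·8.512) = 0.4564.

ζ = 0.456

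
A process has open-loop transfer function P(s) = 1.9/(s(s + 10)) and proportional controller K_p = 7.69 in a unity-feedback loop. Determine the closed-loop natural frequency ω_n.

ω_n = 3.82 rad/s

1 + K_p·P(s) = 0 gives s² + 10s + 14.61 = 0.
So ω_n² = 14.61 ⇒ ω_n = 3.822 rad/s, and ζ = 10/(2ω_n) = 1.31.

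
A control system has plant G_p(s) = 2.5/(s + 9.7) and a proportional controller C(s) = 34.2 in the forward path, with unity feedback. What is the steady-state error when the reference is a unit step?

0.102

The loop is type 0. Static position error constant K_pos = C(0)·G_p(0) = 34.2·0.2577 = 8.814.
Steady-state error to a unit step: e_ss = 1/(1+K_pos) = 1/9.814 = 0.102.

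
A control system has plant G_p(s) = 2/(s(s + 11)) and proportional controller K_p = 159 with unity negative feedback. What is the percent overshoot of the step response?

The closed-loop denominator s² + 11s + 318 gives ω_n = √318 = 17.83 and ζ = 11/(2ω_n) = 0.3084.
%OS = 100·exp(−πζ/√(1−ζ²)) = 100·exp(−π·0.3084/√0.9049) = 36.1%.

36.1%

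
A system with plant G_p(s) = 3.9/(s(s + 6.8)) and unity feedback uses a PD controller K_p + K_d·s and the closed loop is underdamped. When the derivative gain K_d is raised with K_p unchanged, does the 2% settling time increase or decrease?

decrease

Characteristic equation s² + (6.8 + 3.9K_d)s + 3.9K_p = 0: raising K_d increases ζω_n = (6.8+3.9K_d)/2 while the loop stays underdamped, so T_s ≈ 4/(ζω_n) decreases.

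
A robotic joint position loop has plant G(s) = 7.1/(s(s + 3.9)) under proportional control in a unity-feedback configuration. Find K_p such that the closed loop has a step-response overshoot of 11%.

From %OS = 100·exp(−πζ/√(1−ζ²)) = 11%, ζ = −ln(0.11)/√(π²+ln²(0.11)) = 0.5749.
Characteristic equation s² + 3.9s + 7.1K_p = 0 gives ζ = 3.9/(2√(7.1K_p)).
Setting ζ = 0.5749: √(7.1K_p) = 3.9/(2·0.5749) = 3.392, so K_p = 11.51/7.1 = 1.62.

K_p = 1.62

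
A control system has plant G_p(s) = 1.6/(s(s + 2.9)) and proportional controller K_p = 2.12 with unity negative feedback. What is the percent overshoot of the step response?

The closed-loop denominator s² + 2.9s + 3.392 gives ω_n = √3.392 = 1.842 and ζ = 2.9/(2ω_n) = 0.7873.
%OS = 100·exp(−πζ/√(1−ζ²)) = 100·exp(−π·0.7873/√0.3802) = 1.81%.

1.81%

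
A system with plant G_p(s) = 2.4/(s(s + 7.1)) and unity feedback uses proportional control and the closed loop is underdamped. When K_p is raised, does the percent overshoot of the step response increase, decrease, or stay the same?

ζ = 7.1/(2√(2.4K_p)) decreases as K_p grows; lower damping means more overshoot.

increase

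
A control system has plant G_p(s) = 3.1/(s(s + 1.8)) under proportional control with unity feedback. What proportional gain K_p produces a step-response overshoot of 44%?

From %OS = 100·exp(−πζ/√(1−ζ²)) = 44%, ζ = −ln(0.44)/√(π²+ln²(0.44)) = 0.2528.
Characteristic equation s² + 1.8s + 3.1K_p = 0 gives ζ = 1.8/(2√(3.1K_p)).
Setting ζ = 0.2528: √(3.1K_p) = 1.8/(2·0.2528) = 3.56, so K_p = 12.67/3.1 = 4.09.

K_p = 4.09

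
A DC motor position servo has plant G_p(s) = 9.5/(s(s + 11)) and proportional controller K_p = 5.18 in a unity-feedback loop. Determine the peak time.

The closed-loop denominator s² + 11s + 49.21 gives ω_n = √49.21 = 7.015 and ζ = 11/(2ω_n) = 0.784.
Damped frequency ω_d = ω_n√(1−ζ²) = 4.354 rad/s, so peak time T_p = π/ω_d = 0.721 s.

T_p = 0.721 s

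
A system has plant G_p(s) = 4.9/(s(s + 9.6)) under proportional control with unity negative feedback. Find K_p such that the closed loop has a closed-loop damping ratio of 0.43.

K_p = 25.4

Closed-loop characteristic equation: s² + 9.6s + K_p·4.9 = 0.
So ω_n = √(4.9K_p) and 2ζω_n = 9.6, giving ζ = 9.6/(2√(4.9K_p)).
Setting ζ = 0.43: √(4.9K_p) = 9.6/(2·0.43) = 11.16, so K_p = 124.6/4.9 = 25.4.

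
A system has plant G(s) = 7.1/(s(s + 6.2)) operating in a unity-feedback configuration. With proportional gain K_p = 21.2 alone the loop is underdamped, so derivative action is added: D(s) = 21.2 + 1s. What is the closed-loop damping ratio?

Forward path: (21.2 + 1s)·7.1/(s(s+6.2)). The closed-loop characteristic equation is s² + (6.2 + 7.1·1)s + 7.1·21.2 = 0.
That is s² + 13.3s + 150.5 = 0, so ω_n = 12.27 rad/s and ζ = 13.3/(2·12.27) = 0.542.

ζ = 0.542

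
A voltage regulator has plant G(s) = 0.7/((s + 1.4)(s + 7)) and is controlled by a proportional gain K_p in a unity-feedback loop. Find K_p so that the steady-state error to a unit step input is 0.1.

K_p = 126

Steady-state error for a unit step on this type-0 loop is 1/(1 + K_p·G(0)).
G(0) = 0.07143. Require 1/(1 + K_p·0.07143) = 0.1, so 1 + 0.07143·K_p = 10.
K_p = (10 − 1)/0.07143 = 126.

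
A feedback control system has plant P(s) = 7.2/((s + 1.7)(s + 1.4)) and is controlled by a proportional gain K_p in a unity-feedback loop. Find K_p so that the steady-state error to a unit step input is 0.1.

The loop is type 0, so e_ss(step) = 1/(1 + K_pos) with K_pos = K_p·P(0).
P(0) = 3.025. Require 1/(1 + K_p·3.025) = 0.1, so 1 + 3.025·K_p = 10.
K_p = (10 − 1)/3.025 = 2.97.

K_p = 2.97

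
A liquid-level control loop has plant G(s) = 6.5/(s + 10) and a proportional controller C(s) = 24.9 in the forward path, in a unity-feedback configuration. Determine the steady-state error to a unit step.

The loop is type 0. Static position error constant K_pos = C(0)·G(0) = 24.9·0.65 = 16.18.
Steady-state error to a unit step: e_ss = 1/(1+K_pos) = 1/17.18 = 0.0582.

0.0582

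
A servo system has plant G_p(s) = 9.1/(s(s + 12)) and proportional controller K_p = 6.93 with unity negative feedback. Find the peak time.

T_p = 0.604 s

Closed-loop characteristic equation: s² + 12s + 63.06 = 0, so ω_n = 7.941 rad/s and ζ = 12/(2·7.941) = 0.7556.
Damped frequency ω_d = ω_n√(1−ζ²) = 5.202 rad/s, so peak time T_p = π/ω_d = 0.604 s.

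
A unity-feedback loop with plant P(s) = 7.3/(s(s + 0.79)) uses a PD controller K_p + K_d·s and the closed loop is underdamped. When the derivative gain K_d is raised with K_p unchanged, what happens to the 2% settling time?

Characteristic equation s² + (0.79 + 7.3K_d)s + 7.3K_p = 0: raising K_d increases ζω_n = (0.79+7.3K_d)/2 while the loop stays underdamped, so T_s ≈ 4/(ζω_n) decreases.

decrease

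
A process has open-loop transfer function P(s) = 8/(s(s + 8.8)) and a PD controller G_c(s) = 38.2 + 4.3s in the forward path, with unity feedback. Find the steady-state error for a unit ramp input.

The loop has one pole at the origin (type 1). Velocity error constant K_v = lim_{s→0} s·G_c(s)P(s) = 38.2·8/8.8 = 34.73.
Steady-state error to a unit ramp: e_ss = 1/K_v = 0.0288.

0.0288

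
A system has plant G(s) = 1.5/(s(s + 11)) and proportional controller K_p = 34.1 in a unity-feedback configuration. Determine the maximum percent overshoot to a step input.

Closed-loop characteristic equation: s² + 11s + 51.15 = 0, so ω_n = 7.152 rad/s and ζ = 11/(2·7.152) = 0.769.
%OS = 100·exp(−πζ/√(1−ζ²)) = 100·exp(−π·0.769/√0.4086) = 2.28%.

2.28%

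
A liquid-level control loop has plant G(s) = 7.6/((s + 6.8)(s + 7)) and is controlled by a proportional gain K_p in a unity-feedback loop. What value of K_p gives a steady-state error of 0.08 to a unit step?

K_p = 72

Steady-state error for a unit step on this type-0 loop is 1/(1 + K_p·G(0)).
G(0) = 0.1597. Require 1/(1 + K_p·0.1597) = 0.08, so 1 + 0.1597·K_p = 12.5.
K_p = (12.5 − 1)/0.1597 = 72.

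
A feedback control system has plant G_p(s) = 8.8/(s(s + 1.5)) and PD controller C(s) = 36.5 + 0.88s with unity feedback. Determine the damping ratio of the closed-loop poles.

Forward path: (36.5 + 0.88s)·8.8/(s(s+1.5)). The closed-loop characteristic equation is s² + (1.5 + 8.8·0.88)s + 8.8·36.5 = 0.
That is s² + 9.244s + 321.2 = 0, so ω_n = 17.92 rad/s and ζ = 9.244/(2·17.92) = 0.2579.

ζ = 0.258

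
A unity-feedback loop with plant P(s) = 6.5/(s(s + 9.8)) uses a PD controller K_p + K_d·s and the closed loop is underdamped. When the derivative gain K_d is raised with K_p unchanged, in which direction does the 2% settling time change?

Characteristic equation s² + (9.8 + 6.5K_d)s + 6.5K_p = 0: raising K_d increases ζω_n = (9.8+6.5K_d)/2 while the loop stays underdamped, so T_s ≈ 4/(ζω_n) decreases.

decrease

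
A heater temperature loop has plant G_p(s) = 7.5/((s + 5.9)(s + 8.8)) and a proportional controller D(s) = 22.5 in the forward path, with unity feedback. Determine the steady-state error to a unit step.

The loop is type 0. Static position error constant K_pos = D(0)·G_p(0) = 22.5·0.1445 = 3.25.
Steady-state error to a unit step: e_ss = 1/(1+K_pos) = 1/4.25 = 0.235.

0.235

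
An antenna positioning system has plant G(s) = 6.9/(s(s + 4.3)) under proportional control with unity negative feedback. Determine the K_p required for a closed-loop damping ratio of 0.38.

Closed-loop characteristic equation: s² + 4.3s + K_p·6.9 = 0.
So ω_n = √(6.9K_p) and 2ζω_n = 4.3, giving ζ = 4.3/(2√(6.9K_p)).
Setting ζ = 0.38: √(6.9K_p) = 4.3/(2·0.38) = 5.658, so K_p = 32.01/6.9 = 4.64.

K_p = 4.64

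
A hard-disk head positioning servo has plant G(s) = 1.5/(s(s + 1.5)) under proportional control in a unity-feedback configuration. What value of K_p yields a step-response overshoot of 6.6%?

K_p = 0.876

From %OS = 100·exp(−πζ/√(1−ζ²)) = 6.6%, ζ = −ln(0.066)/√(π²+ln²(0.066)) = 0.6543.
Characteristic equation s² + 1.5s + 1.5K_p = 0 gives ζ = 1.5/(2√(1.5K_p)).
Setting ζ = 0.6543: √(1.5K_p) = 1.5/(2·0.6543) = 1.146, so K_p = 1.314/1.5 = 0.876.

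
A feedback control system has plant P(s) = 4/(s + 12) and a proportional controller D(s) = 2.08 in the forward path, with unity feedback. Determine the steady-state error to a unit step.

0.591

The loop is type 0. Static position error constant K_pos = D(0)·P(0) = 2.08·0.3333 = 0.6933.
Steady-state error to a unit step: e_ss = 1/(1+K_pos) = 1/1.693 = 0.591.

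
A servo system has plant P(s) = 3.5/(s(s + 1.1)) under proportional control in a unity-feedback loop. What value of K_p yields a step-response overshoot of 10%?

From %OS = 100·exp(−πζ/√(1−ζ²)) = 10%, ζ = −ln(0.1)/√(π²+ln²(0.1)) = 0.5912.
Characteristic equation s² + 1.1s + 3.5K_p = 0 gives ζ = 1.1/(2√(3.5K_p)).
Setting ζ = 0.5912: √(3.5K_p) = 1.1/(2·0.5912) = 0.9304, so K_p = 0.8656/3.5 = 0.247.

K_p = 0.247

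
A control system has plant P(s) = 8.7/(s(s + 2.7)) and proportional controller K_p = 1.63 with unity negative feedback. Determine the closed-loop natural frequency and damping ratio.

1 + K_p·P(s) = 0 gives s² + 2.7s + 14.18 = 0.
So ω_n² = 14.18 ⇒ ω_n = 3.766 rad/s, and ζ = 2.7/(2ω_n) = 0.358.

ω_n = 3.77 rad/s, ζ = 0.358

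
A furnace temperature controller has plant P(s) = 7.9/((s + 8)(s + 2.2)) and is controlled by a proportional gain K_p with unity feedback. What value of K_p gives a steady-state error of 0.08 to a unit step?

The loop is type 0, so e_ss(step) = 1/(1 + K_pos) with K_pos = K_p·P(0).
P(0) = 0.4489. Require 1/(1 + K_p·0.4489) = 0.08, so 1 + 0.4489·K_p = 12.5.
K_p = (12.5 − 1)/0.4489 = 25.6.

K_p = 25.6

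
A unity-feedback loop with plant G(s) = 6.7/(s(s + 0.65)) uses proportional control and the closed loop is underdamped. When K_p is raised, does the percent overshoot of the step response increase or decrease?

increase

Characteristic equation s² + 0.65s + K_p·6.7 = 0: raising K_p raises ω_n while 2ζω_n = 0.65 is fixed, so ζ falls and overshoot grows.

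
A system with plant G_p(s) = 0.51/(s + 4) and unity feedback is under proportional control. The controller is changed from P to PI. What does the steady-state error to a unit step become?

0

Adding integral action puts a pole at s = 0 in the forward path, raising the system type to 1; a type-1 loop has zero steady-state error to a step.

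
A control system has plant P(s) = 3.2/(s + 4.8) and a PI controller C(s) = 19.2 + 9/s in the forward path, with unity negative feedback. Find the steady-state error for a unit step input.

0

The open loop C(s)P(s) has a pole at the origin (type 1), so the static position error constant is infinite and e_ss = 1/(1+∞) = 0.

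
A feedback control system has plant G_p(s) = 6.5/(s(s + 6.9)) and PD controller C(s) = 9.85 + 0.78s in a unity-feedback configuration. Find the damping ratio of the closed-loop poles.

ζ = 0.748

Forward path: (9.85 + 0.78s)·6.5/(s(s+6.9)). The closed-loop characteristic equation is s² + (6.9 + 6.5·0.78)s + 6.5·9.85 = 0.
That is s² + 11.97s + 64.02 = 0, so ω_n = 8.002 rad/s and ζ = 11.97/(2·8.002) = 0.748.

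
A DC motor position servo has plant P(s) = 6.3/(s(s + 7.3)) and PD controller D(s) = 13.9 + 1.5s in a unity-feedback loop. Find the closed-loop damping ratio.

ζ = 0.895

Forward path: (13.9 + 1.5s)·6.3/(s(s+7.3)). The closed-loop characteristic equation is s² + (7.3 + 6.3·1.5)s + 6.3·13.9 = 0.
That is s² + 16.75s + 87.57 = 0, so ω_n = 9.358 rad/s and ζ = 16.75/(2·9.358) = 0.895.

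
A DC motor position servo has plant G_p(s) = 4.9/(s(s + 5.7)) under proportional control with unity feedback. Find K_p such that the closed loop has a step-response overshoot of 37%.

K_p = 18.2

From %OS = 100·exp(−πζ/√(1−ζ²)) = 37%, ζ = −ln(0.37)/√(π²+ln²(0.37)) = 0.3017.
Characteristic equation s² + 5.7s + 4.9K_p = 0 gives ζ = 5.7/(2√(4.9K_p)).
Setting ζ = 0.3017: √(4.9K_p) = 5.7/(2·0.3017) = 9.446, so K_p = 89.22/4.9 = 18.2.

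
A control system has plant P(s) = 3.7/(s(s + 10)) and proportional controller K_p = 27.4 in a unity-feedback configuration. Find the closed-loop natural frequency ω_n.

1 + K_p·P(s) = 0 gives s² + 10s + 101.4 = 0.
Matching s² + 2ζω_n s + ω_n²: ω_n = √101.4 = 10.07 rad/s and 2ζω_n = 10, so ζ = 10/(2·10.07) = 0.497.

ω_n = 10.1 rad/s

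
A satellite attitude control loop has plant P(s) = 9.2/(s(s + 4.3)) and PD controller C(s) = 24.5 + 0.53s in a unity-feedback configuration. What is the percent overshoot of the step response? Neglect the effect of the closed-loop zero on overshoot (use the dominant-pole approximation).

36.5%

Forward path: (24.5 + 0.53s)·9.2/(s(s+4.3)). The closed-loop characteristic equation is s² + (4.3 + 9.2·0.53)s + 9.2·24.5 = 0.
That is s² + 9.176s + 225.4 = 0, so ω_n = 15.01 rad/s and ζ = 9.176/(2·15.01) = 0.3056.
%OS = 100·exp(−πζ/√(1−ζ²)) = 36.5%.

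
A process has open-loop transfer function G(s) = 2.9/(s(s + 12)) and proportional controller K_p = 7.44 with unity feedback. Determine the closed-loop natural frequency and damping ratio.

The closed-loop denominator is s(s+12) + 7.44·2.9 = s² + 12s + 21.58.
Matching s² + 2ζω_n s + ω_n²: ω_n = √21.58 = 4.645 rad/s and 2ζω_n = 12, so ζ = 12/(2·4.645) = 1.29.

ω_n = 4.64 rad/s, ζ = 1.29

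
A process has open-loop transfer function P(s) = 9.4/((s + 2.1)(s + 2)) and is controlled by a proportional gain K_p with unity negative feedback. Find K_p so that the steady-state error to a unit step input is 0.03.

For a type-0 loop with proportional control, e_ss = 1/(1 + K_p·P(0)).
P(0) = 2.238. Require 1/(1 + K_p·2.238) = 0.03, so 1 + 2.238·K_p = 33.33.
K_p = (33.33 − 1)/2.238 = 14.4.

K_p = 14.4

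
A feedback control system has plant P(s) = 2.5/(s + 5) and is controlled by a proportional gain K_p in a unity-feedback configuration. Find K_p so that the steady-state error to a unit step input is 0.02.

Steady-state error for a unit step on this type-0 loop is 1/(1 + K_p·P(0)).
P(0) = 0.5. Require 1/(1 + K_p·0.5) = 0.02, so 1 + 0.5·K_p = 50.
K_p = (50 − 1)/0.5 = 98.

K_p = 98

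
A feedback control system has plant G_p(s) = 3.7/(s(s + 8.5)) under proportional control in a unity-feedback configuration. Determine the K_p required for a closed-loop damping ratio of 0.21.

Closed-loop characteristic equation: s² + 8.5s + K_p·3.7 = 0.
So ω_n = √(3.7K_p) and 2ζω_n = 8.5, giving ζ = 8.5/(2√(3.7K_p)).
Setting ζ = 0.21: √(3.7K_p) = 8.5/(2·0.21) = 20.24, so K_p = 409.6/3.7 = 111.

K_p = 111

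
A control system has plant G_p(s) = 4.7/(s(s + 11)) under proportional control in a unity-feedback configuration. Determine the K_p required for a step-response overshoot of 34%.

K_p = 61

From %OS = 100·exp(−πζ/√(1−ζ²)) = 34%, ζ = −ln(0.34)/√(π²+ln²(0.34)) = 0.3248.
Characteristic equation s² + 11s + 4.7K_p = 0 gives ζ = 11/(2√(4.7K_p)).
Setting ζ = 0.3248: √(4.7K_p) = 11/(2·0.3248) = 16.93, so K_p = 286.8/4.7 = 61.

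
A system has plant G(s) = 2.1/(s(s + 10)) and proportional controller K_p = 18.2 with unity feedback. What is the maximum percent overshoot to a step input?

1.33%

The closed-loop denominator s² + 10s + 38.22 gives ω_n = √38.22 = 6.182 and ζ = 10/(2ω_n) = 0.8088.
%OS = 100·exp(−πζ/√(1−ζ²)) = 100·exp(−π·0.8088/√0.3459) = 1.33%.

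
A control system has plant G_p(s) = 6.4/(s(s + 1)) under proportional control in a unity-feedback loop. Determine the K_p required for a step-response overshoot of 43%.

From %OS = 100·exp(−πζ/√(1−ζ²)) = 43%, ζ = −ln(0.43)/√(π²+ln²(0.43)) = 0.2594.
Characteristic equation s² + 1s + 6.4K_p = 0 gives ζ = 1/(2√(6.4K_p)).
Setting ζ = 0.2594: √(6.4K_p) = 1/(2·0.2594) = 1.927, so K_p = 3.714/6.4 = 0.58.

K_p = 0.58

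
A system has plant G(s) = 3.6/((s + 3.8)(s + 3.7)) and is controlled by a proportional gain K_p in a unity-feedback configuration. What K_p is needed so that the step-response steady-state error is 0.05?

K_p = 74.2

For a type-0 loop with proportional control, e_ss = 1/(1 + K_p·G(0)).
G(0) = 0.256. Require 1/(1 + K_p·0.256) = 0.05, so 1 + 0.256·K_p = 20.
K_p = (20 − 1)/0.256 = 74.2.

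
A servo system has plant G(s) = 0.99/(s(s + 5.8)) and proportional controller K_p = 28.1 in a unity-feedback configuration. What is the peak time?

T_p = 0.713 s

The closed-loop denominator s² + 5.8s + 27.82 gives ω_n = √27.82 = 5.274 and ζ = 5.8/(2ω_n) = 0.5498.
Damped frequency ω_d = ω_n√(1−ζ²) = 4.406 rad/s, so peak time T_p = π/ω_d = 0.713 s.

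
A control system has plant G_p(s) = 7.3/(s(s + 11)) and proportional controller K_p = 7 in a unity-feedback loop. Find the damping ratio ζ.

1 + K_p·G_p(s) = 0 gives s² + 11s + 51.1 = 0.
So ω_n² = 51.1 ⇒ ω_n = 7.148 rad/s, and ζ = 11/(2ω_n) = 0.769.

ζ = 0.769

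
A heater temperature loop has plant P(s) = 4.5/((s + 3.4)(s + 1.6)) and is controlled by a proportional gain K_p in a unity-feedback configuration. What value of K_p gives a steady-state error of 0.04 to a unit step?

K_p = 29

Steady-state error for a unit step on this type-0 loop is 1/(1 + K_p·P(0)).
P(0) = 0.8272. Require 1/(1 + K_p·0.8272) = 0.04, so 1 + 0.8272·K_p = 25.
K_p = (25 − 1)/0.8272 = 29.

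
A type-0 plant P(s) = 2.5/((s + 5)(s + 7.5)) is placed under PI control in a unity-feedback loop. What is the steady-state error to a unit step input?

The PI controller's integrator makes the forward path type 1, so e_ss to a step is zero.

0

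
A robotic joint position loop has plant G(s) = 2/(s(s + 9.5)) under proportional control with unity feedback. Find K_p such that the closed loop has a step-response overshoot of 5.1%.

From %OS = 100·exp(−πζ/√(1−ζ²)) = 5.1%, ζ = −ln(0.051)/√(π²+ln²(0.051)) = 0.6877.
Characteristic equation s² + 9.5s + 2K_p = 0 gives ζ = 9.5/(2√(2K_p)).
Setting ζ = 0.6877: √(2K_p) = 9.5/(2·0.6877) = 6.907, so K_p = 47.71/2 = 23.9.

K_p = 23.9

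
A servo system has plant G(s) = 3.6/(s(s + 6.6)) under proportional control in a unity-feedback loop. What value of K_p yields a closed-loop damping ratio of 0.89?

K_p = 3.82

Closed-loop characteristic equation: s² + 6.6s + K_p·3.6 = 0.
So ω_n = √(3.6K_p) and 2ζω_n = 6.6, giving ζ = 6.6/(2√(3.6K_p)).
Setting ζ = 0.89: √(3.6K_p) = 6.6/(2·0.89) = 3.708, so K_p = 13.75/3.6 = 3.82.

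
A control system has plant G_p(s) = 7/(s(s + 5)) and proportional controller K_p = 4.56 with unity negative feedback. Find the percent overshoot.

21.2%

From 1 + K_pG_p(s) = 0: s² + 5s + 31.92 = 0 ⇒ ω_n = 5.65, ζ = 0.4425.
%OS = 100·exp(−πζ/√(1−ζ²)) = 100·exp(−π·0.4425/√0.8042) = 21.2%.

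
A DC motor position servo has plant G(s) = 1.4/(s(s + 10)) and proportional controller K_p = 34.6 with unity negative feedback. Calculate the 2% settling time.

T_s ≈ 0.8 s

The closed-loop denominator s² + 10s + 48.44 gives ω_n = √48.44 = 6.96 and ζ = 10/(2ω_n) = 0.7184.
2% settling time T_s ≈ 4/(ζω_n) = 4/5 = 0.8 s.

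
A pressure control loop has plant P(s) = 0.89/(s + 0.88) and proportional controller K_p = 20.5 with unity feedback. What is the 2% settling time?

Closed-loop transfer function: T(s) = K_p·P(s)/(1 + K_p·P(s)) = 18.25/(s + 0.88 + 18.25) = 18.25/(s + 19.12).
Time constant τ = 1/19.12 = 0.05229 s, so the 2% settling time is about 4τ = 0.209 s.

T_s ≈ 0.209 s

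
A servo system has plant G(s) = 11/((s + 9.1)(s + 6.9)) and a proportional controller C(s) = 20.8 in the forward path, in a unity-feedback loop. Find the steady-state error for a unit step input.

0.215

The loop is type 0. Static position error constant K_pos = C(0)·G(0) = 20.8·0.1752 = 3.644.
Steady-state error to a unit step: e_ss = 1/(1+K_pos) = 1/4.644 = 0.215.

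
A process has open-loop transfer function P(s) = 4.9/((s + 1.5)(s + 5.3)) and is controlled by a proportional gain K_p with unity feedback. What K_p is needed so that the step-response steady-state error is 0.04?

The loop is type 0, so e_ss(step) = 1/(1 + K_pos) with K_pos = K_p·P(0).
P(0) = 0.6164. Require 1/(1 + K_p·0.6164) = 0.04, so 1 + 0.6164·K_p = 25.
K_p = (25 − 1)/0.6164 = 38.9.

K_p = 38.9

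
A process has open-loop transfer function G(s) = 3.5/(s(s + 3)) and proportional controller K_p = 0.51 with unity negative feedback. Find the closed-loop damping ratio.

The closed-loop denominator is s(s+3) + 0.51·3.5 = s² + 3s + 1.785.
Matching s² + 2ζω_n s + ω_n²: ω_n = √1.785 = 1.336 rad/s and 2ζω_n = 3, so ζ = 3/(2·1.336) = 1.12.

ζ = 1.12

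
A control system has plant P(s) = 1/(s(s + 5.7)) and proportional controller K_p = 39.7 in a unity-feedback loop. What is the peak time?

Closed-loop characteristic equation: s² + 5.7s + 39.7 = 0, so ω_n = 6.301 rad/s and ζ = 5.7/(2·6.301) = 0.4523.
Damped frequency ω_d = ω_n√(1−ζ²) = 5.619 rad/s, so peak time T_p = π/ω_d = 0.559 s.

T_p = 0.559 s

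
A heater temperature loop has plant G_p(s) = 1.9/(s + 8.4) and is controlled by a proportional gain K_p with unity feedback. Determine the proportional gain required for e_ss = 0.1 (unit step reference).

For a type-0 loop with proportional control, e_ss = 1/(1 + K_p·G_p(0)).
G_p(0) = 0.2262. Require 1/(1 + K_p·0.2262) = 0.1, so 1 + 0.2262·K_p = 10.
K_p = (10 − 1)/0.2262 = 39.8.

K_p = 39.8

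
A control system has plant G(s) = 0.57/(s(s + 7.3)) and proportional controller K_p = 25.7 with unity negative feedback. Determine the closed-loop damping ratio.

With unity feedback the closed-loop characteristic equation is s² + 7.3s + 25.7·0.57 = s² + 7.3s + 14.65 = 0.
Matching s² + 2ζω_n s + ω_n²: ω_n = √14.65 = 3.827 rad/s and 2ζω_n = 7.3, so ζ = 7.3/(2·3.827) = 0.954.

ζ = 0.954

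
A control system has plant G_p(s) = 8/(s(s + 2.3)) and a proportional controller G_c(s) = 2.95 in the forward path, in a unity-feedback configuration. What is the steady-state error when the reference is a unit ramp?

The loop has one pole at the origin (type 1). Velocity error constant K_v = lim_{s→0} s·G_c(s)G_p(s) = 2.95·8/2.3 = 10.26.
Steady-state error to a unit ramp: e_ss = 1/K_v = 0.0975.

0.0975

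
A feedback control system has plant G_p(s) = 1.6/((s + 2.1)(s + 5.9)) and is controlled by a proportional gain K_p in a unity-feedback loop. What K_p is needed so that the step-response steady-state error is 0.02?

K_p = 379

For a type-0 loop with proportional control, e_ss = 1/(1 + K_p·G_p(0)).
G_p(0) = 0.1291. Require 1/(1 + K_p·0.1291) = 0.02, so 1 + 0.1291·K_p = 50.
K_p = (50 − 1)/0.1291 = 379.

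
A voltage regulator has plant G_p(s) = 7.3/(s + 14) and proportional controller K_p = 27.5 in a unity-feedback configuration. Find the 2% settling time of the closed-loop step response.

T_s ≈ 0.0186 s

Closed-loop transfer function: T(s) = K_p·G_p(s)/(1 + K_p·G_p(s)) = 200.8/(s + 14 + 200.8) = 200.8/(s + 214.8).
Time constant τ = 1/214.8 = 0.004657 s, so the 2% settling time is about 4τ = 0.0186 s.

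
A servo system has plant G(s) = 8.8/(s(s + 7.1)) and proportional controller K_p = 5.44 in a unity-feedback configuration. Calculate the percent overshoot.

15.3%

The closed-loop denominator s² + 7.1s + 47.87 gives ω_n = √47.87 = 6.919 and ζ = 7.1/(2ω_n) = 0.5131.
%OS = 100·exp(−πζ/√(1−ζ²)) = 100·exp(−π·0.5131/√0.7367) = 15.3%.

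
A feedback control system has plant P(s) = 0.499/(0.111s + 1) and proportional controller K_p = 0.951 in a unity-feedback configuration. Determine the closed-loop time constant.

τ = 0.0753 s

Closed loop: T(s) = K_p·P/(1+K_p·P) = 0.4745/(0.111s + 1 + 0.4745), with pole at s = −(1 + 0.4745)/0.111 = −13.28.
Closed-loop time constant τ = 1/13.28 = 0.0753 s.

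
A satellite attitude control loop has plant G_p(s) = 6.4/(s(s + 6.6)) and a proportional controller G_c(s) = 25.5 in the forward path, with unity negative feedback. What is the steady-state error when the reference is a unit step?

0

The open loop G_c(s)G_p(s) has a pole at the origin (type 1), so the static position error constant is infinite and e_ss = 1/(1+∞) = 0.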